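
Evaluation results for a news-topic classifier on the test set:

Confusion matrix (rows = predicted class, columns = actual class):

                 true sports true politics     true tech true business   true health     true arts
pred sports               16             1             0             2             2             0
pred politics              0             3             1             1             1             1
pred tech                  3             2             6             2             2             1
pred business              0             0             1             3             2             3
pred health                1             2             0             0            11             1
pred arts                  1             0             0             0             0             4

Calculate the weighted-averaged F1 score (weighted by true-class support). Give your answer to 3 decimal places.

0.594

Per-class F1 score (2·TP/(2·TP+FP+FN)):
  sports: TP=16, FP=1+0+2+2+0=5, FN=0+3+0+1+1=5 → 32/42 = 0.7619
  politics: TP=3, FP=0+1+1+1+1=4, FN=1+2+0+2+0=5 → 6/15 = 0.4000
  tech: TP=6, FP=3+2+2+2+1=10, FN=0+1+1+0+0=2 → 12/24 = 0.5000
  business: TP=3, FP=0+0+1+2+3=6, FN=2+1+2+0+0=5 → 6/17 = 0.3529
  health: TP=11, FP=1+2+0+0+1=4, FN=2+1+2+2+0=7 → 22/33 = 0.6667
  arts: TP=4, FP=1+0+0+0+0=1, FN=0+1+1+3+1=6 → 8/15 = 0.5333
Weighted-F1 score = Σ (supportᵢ/N)·F1 scoreᵢ with N=73: (21/73)·0.7619 + (8/73)·0.4000 + (8/73)·0.5000 + (8/73)·0.3529 + (18/73)·0.6667 + (10/73)·0.5333 = 0.594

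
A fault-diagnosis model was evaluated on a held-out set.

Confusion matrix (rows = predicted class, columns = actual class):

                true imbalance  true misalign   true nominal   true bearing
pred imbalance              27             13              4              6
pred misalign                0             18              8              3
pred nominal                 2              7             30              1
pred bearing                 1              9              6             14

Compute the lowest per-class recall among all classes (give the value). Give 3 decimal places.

Per-class recall (TP/(TP+FN)):
  imbalance: TP=27, FN=0+2+1=3 → 27/30 = 0.9000
  misalign: TP=18, FN=13+7+9=29 → 18/47 = 0.3830
  nominal: TP=30, FN=4+8+6=18 → 30/48 = 0.6250
  bearing: TP=14, FN=6+3+1=10 → 14/24 = 0.5833
Lowest is class 'misalign' with recall = 0.383.

0.383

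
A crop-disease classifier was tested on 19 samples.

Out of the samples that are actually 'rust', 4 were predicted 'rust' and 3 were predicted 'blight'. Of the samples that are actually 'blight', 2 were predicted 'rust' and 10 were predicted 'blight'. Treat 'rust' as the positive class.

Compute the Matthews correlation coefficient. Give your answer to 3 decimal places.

MCC = (TP·TN − FP·FN) / √((TP+FP)(TP+FN)(TN+FP)(TN+FN))
Numerator = 4·10 − 2·3 = 34
Denominator = √(6·7·12·13) = √6552 = 80.9444
MCC = 34 / 80.9444 = 0.420

0.420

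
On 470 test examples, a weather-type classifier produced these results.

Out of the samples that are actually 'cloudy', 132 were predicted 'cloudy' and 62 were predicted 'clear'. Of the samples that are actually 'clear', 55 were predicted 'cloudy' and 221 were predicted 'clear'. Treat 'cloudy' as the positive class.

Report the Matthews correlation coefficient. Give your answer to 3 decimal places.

0.484

MCC = (TP·TN − FP·FN) / √((TP+FP)(TP+FN)(TN+FP)(TN+FN))
Numerator = 132·221 − 55·62 = 25762
Denominator = √(187·194·276·283) = √2833602024 = 53231.5886
MCC = 25762 / 53231.5886 = 0.484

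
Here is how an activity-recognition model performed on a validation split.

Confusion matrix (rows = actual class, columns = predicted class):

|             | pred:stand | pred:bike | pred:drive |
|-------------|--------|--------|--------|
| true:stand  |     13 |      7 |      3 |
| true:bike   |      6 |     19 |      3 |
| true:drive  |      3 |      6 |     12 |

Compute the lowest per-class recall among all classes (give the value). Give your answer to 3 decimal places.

0.565

Per-class recall (TP/(TP+FN)):
  stand: TP=13, FN=7+3=10 → 13/23 = 0.5652
  bike: TP=19, FN=6+3=9 → 19/28 = 0.6786
  drive: TP=12, FN=3+6=9 → 12/21 = 0.5714
Lowest is class 'stand' with recall = 0.565.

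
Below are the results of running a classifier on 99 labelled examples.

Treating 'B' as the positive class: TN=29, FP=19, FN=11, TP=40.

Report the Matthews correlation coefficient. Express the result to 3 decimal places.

0.396

MCC = (TP·TN − FP·FN) / √((TP+FP)(TP+FN)(TN+FP)(TN+FN))
Numerator = 40·29 − 19·11 = 951
Denominator = √(59·51·48·40) = √5777280 = 2403.5973
MCC = 951 / 2403.5973 = 0.396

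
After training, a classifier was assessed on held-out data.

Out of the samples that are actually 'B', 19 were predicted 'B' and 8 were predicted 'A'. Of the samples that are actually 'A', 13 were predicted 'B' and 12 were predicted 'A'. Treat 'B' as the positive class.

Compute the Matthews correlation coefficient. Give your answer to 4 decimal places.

0.1887

MCC = (TP·TN − FP·FN) / √((TP+FP)(TP+FN)(TN+FP)(TN+FN))
Numerator = 19·12 − 13·8 = 124
Denominator = √(32·27·25·20) = √432000 = 657.2671
MCC = 124 / 657.2671 = 0.1887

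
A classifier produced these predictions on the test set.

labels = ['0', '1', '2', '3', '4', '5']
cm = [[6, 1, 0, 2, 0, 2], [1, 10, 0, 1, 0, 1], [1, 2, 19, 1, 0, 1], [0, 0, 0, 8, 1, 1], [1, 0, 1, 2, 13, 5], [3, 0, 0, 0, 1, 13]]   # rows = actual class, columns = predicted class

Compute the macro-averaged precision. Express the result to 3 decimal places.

Per-class precision (TP/(TP+FP)):
  0: TP=6, FP=1+1+0+1+3=6 → 6/12 = 0.5000
  1: TP=10, FP=1+2+0+0+0=3 → 10/13 = 0.7692
  2: TP=19, FP=0+0+0+1+0=1 → 19/20 = 0.9500
  3: TP=8, FP=2+1+1+2+0=6 → 8/14 = 0.5714
  4: TP=13, FP=0+0+0+1+1=2 → 13/15 = 0.8667
  5: TP=13, FP=2+1+1+1+5=10 → 13/23 = 0.5652
Macro-precision = mean = (0.5000 + 0.7692 + 0.9500 + 0.5714 + 0.8667 + 0.5652) / 6 = 0.704

0.704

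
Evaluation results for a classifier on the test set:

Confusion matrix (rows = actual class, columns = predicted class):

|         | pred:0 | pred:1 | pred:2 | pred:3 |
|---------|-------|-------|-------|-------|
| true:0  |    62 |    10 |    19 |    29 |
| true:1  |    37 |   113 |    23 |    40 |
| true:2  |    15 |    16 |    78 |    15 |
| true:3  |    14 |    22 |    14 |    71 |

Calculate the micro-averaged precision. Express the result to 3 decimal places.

Micro-averaging pools counts across classes: ΣTP=324, ΣFP=254, ΣFN=254.
Micro-precision = TP/(TP+FP) on pooled counts = 0.561 (equals overall accuracy in single-label multiclass).

0.561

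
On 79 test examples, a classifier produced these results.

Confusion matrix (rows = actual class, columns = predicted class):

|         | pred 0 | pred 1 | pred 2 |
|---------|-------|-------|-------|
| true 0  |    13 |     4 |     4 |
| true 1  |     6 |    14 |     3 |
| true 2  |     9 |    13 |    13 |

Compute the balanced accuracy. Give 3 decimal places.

0.533

Balanced accuracy = mean of per-class recall.
  0: recall = 13/21 = 0.6190
  1: recall = 14/23 = 0.6087
  2: recall = 13/35 = 0.3714
Mean = (0.6190 + 0.6087 + 0.3714) / 3 = 0.533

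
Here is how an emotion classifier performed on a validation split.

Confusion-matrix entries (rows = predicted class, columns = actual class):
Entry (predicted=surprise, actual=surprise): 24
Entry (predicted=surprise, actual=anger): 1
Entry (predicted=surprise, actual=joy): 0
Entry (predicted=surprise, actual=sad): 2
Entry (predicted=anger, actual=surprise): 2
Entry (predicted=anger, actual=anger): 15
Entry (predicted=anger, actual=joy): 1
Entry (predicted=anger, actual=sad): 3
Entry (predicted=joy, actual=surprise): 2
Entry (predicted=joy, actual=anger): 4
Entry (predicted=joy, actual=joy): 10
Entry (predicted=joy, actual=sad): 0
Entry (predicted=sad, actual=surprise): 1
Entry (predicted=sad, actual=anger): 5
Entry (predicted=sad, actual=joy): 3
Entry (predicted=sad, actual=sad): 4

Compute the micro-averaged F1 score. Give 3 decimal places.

0.688

Micro-averaging pools counts across classes: ΣTP=53, ΣFP=24, ΣFN=24.
Micro-F1 score = 2·TP/(2·TP+FP+FN) on pooled counts = 0.688 (equals overall accuracy in single-label multiclass).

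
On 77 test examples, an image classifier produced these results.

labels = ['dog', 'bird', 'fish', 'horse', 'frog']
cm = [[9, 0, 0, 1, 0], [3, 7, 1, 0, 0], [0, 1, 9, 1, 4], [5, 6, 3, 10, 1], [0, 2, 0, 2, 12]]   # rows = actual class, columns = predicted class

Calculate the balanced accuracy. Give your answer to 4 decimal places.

Balanced accuracy = mean of per-class recall.
  dog: recall = 9/10 = 0.90000
  bird: recall = 7/11 = 0.63636
  fish: recall = 9/15 = 0.60000
  horse: recall = 10/25 = 0.40000
  frog: recall = 12/16 = 0.75000
Mean = (0.90000 + 0.63636 + 0.60000 + 0.40000 + 0.75000) / 5 = 0.6573

0.6573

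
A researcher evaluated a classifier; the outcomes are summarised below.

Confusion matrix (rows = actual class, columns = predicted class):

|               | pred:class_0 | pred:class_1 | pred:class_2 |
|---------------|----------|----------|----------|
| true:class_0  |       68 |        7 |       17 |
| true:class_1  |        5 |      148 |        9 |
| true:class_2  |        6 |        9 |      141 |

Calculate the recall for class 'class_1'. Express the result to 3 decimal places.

Take TP from the diagonal, FP from the rest of the 'class_1' prediction marginal, FN from the rest of the 'class_1' actual marginal.
recall = TP/(TP+FN).
class_1: TP=148, FN=5+9=14 → 148/162 = 0.9136

0.914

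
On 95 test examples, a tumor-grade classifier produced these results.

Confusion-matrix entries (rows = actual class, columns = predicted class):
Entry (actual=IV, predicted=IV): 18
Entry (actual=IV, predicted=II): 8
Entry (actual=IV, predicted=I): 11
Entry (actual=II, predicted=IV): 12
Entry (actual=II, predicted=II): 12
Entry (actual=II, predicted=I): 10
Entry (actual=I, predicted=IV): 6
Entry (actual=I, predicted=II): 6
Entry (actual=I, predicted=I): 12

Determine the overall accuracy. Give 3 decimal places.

0.442

Accuracy = trace / total = (18+12+12=42) / 95 = 42/95 = 0.442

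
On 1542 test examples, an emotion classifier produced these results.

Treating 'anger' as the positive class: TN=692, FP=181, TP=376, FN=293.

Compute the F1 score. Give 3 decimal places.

0.613

Precision = TP/(TP+FP) = 376/557 = 0.6750
Recall = TP/(TP+FN) = 376/669 = 0.5620
F1 = 2·TP/(2·TP+FP+FN) = 752/1226 = 0.613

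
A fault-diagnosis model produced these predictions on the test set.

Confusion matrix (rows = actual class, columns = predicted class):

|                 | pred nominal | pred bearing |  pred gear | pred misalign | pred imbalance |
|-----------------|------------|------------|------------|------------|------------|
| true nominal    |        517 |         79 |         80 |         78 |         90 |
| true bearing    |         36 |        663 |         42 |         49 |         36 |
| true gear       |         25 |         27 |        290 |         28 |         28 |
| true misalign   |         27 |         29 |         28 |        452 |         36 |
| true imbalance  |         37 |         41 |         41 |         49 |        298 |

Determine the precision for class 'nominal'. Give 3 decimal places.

Treat 'nominal' as positive and all other classes as negative.
precision = TP/(TP+FP).
nominal: TP=517, FP=36+25+27+37=125 → 517/642 = 0.8053

0.805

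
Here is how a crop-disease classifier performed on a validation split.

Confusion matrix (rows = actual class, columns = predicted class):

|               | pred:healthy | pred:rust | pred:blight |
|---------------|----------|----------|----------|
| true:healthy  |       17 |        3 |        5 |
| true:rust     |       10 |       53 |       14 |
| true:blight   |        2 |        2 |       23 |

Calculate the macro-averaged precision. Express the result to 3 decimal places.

Per-class precision (TP/(TP+FP)):
  healthy: TP=17, FP=10+2=12 → 17/29 = 0.5862
  rust: TP=53, FP=3+2=5 → 53/58 = 0.9138
  blight: TP=23, FP=5+14=19 → 23/42 = 0.5476
Macro-precision = mean = (0.5862 + 0.9138 + 0.5476) / 3 = 0.683

0.683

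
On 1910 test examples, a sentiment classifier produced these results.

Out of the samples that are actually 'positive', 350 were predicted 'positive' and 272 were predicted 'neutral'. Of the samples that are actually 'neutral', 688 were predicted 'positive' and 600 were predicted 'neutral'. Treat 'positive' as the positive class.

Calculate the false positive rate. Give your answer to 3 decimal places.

FPR = FP/(FP+TN) = 688/(688+600) = 0.534

0.534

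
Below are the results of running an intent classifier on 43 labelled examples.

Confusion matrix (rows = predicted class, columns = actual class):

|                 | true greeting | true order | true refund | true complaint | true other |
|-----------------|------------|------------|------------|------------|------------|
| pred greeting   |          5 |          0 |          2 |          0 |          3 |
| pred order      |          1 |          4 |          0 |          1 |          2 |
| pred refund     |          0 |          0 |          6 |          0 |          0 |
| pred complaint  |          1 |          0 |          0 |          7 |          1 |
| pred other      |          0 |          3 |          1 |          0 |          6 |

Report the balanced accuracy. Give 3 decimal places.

0.665

Balanced accuracy = mean of per-class recall.
  greeting: recall = 5/7 = 0.7143
  order: recall = 4/7 = 0.5714
  refund: recall = 6/9 = 0.6667
  complaint: recall = 7/8 = 0.8750
  other: recall = 6/12 = 0.5000
Mean = (0.7143 + 0.5714 + 0.6667 + 0.8750 + 0.5000) / 5 = 0.665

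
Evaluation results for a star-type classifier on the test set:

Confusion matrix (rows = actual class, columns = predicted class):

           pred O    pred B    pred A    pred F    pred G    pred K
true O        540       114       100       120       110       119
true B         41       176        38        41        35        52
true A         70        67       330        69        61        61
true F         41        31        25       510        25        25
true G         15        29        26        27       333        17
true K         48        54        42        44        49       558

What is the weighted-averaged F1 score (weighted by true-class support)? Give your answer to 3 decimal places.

Per-class F1 score (2·TP/(2·TP+FP+FN)):
  O: TP=540, FP=41+70+41+15+48=215, FN=114+100+120+110+119=563 → 1080/1858 = 0.5813
  B: TP=176, FP=114+67+31+29+54=295, FN=41+38+41+35+52=207 → 352/854 = 0.4122
  A: TP=330, FP=100+38+25+26+42=231, FN=70+67+69+61+61=328 → 660/1219 = 0.5414
  F: TP=510, FP=120+41+69+27+44=301, FN=41+31+25+25+25=147 → 1020/1468 = 0.6948
  G: TP=333, FP=110+35+61+25+49=280, FN=15+29+26+27+17=114 → 666/1060 = 0.6283
  K: TP=558, FP=119+52+61+25+17=274, FN=48+54+42+44+49=237 → 1116/1627 = 0.6859
Weighted-F1 score = Σ (supportᵢ/N)·F1 scoreᵢ with N=4043: (1103/4043)·0.5813 + (383/4043)·0.4122 + (658/4043)·0.5414 + (657/4043)·0.6948 + (447/4043)·0.6283 + (795/4043)·0.6859 = 0.603

0.603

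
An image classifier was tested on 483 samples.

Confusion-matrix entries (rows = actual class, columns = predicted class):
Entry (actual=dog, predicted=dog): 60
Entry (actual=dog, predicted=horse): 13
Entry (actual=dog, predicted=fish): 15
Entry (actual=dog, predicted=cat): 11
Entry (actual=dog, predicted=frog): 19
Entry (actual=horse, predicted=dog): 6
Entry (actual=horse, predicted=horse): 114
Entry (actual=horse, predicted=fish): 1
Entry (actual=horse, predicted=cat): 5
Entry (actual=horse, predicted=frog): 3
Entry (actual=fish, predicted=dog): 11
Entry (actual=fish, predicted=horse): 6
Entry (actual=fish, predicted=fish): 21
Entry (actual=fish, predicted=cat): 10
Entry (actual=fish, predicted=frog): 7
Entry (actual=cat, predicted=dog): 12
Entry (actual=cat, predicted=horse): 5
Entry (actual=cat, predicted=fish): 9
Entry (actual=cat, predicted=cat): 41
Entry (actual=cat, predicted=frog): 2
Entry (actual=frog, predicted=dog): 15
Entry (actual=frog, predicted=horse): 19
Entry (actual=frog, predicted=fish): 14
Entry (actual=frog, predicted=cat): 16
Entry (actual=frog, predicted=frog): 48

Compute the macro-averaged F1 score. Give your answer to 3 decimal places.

Per-class F1 score (2·TP/(2·TP+FP+FN)):
  dog: TP=60, FP=6+11+12+15=44, FN=13+15+11+19=58 → 120/222 = 0.5405
  horse: TP=114, FP=13+6+5+19=43, FN=6+1+5+3=15 → 228/286 = 0.7972
  fish: TP=21, FP=15+1+9+14=39, FN=11+6+10+7=34 → 42/115 = 0.3652
  cat: TP=41, FP=11+5+10+16=42, FN=12+5+9+2=28 → 82/152 = 0.5395
  frog: TP=48, FP=19+3+7+2=31, FN=15+19+14+16=64 → 96/191 = 0.5026
Macro-F1 score = mean = (0.5405 + 0.7972 + 0.3652 + 0.5395 + 0.5026) / 5 = 0.549

0.549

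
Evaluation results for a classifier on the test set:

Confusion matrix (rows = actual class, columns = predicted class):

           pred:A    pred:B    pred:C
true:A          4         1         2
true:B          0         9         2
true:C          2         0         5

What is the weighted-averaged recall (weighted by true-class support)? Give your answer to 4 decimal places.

Per-class recall (TP/(TP+FN)):
  A: TP=4, FN=1+2=3 → 4/7 = 0.57143
  B: TP=9, FN=0+2=2 → 9/11 = 0.81818
  C: TP=5, FN=2+0=2 → 5/7 = 0.71429
Weighted-recall = Σ (supportᵢ/N)·recallᵢ with N=25: (7/25)·0.57143 + (11/25)·0.81818 + (7/25)·0.71429 = 0.7200

0.7200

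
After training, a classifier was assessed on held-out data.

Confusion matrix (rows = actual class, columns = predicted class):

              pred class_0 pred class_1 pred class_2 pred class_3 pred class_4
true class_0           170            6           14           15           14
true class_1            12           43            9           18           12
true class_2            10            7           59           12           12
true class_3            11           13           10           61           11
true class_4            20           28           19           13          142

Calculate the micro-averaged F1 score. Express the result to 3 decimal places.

0.641

Micro-averaging pools counts across classes: ΣTP=475, ΣFP=266, ΣFN=266.
Micro-F1 score = 2·TP/(2·TP+FP+FN) on pooled counts = 0.641 (equals overall accuracy in single-label multiclass).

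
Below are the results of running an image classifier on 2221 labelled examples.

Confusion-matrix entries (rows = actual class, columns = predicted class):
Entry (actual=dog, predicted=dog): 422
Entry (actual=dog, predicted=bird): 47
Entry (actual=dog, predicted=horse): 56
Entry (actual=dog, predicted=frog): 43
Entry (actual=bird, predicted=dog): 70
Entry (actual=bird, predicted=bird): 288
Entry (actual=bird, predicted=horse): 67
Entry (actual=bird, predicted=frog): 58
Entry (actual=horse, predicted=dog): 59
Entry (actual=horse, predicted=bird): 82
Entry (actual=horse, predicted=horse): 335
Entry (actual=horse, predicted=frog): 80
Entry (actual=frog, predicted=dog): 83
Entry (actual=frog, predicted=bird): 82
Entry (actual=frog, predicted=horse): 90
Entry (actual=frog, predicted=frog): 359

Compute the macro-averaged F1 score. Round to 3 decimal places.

0.629

Per-class F1 score (2·TP/(2·TP+FP+FN)):
  dog: TP=422, FP=70+59+83=212, FN=47+56+43=146 → 844/1202 = 0.7022
  bird: TP=288, FP=47+82+82=211, FN=70+67+58=195 → 576/982 = 0.5866
  horse: TP=335, FP=56+67+90=213, FN=59+82+80=221 → 670/1104 = 0.6069
  frog: TP=359, FP=43+58+80=181, FN=83+82+90=255 → 718/1154 = 0.6222
Macro-F1 score = mean = (0.7022 + 0.5866 + 0.6069 + 0.6222) / 4 = 0.629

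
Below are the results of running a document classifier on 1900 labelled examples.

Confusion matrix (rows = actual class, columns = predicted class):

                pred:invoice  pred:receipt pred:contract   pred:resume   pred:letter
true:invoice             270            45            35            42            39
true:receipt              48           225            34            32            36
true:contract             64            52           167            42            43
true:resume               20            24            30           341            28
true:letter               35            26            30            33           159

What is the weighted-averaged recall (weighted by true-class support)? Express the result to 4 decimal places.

0.6116

Per-class recall (TP/(TP+FN)):
  invoice: TP=270, FN=45+35+42+39=161 → 270/431 = 0.62645
  receipt: TP=225, FN=48+34+32+36=150 → 225/375 = 0.60000
  contract: TP=167, FN=64+52+42+43=201 → 167/368 = 0.45380
  resume: TP=341, FN=20+24+30+28=102 → 341/443 = 0.76975
  letter: TP=159, FN=35+26+30+33=124 → 159/283 = 0.56184
Weighted-recall = Σ (supportᵢ/N)·recallᵢ with N=1900: (431/1900)·0.62645 + (375/1900)·0.60000 + (368/1900)·0.45380 + (443/1900)·0.76975 + (283/1900)·0.56184 = 0.6116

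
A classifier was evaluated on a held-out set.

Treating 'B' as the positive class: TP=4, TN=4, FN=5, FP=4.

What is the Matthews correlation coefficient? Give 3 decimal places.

MCC = (TP·TN − FP·FN) / √((TP+FP)(TP+FN)(TN+FP)(TN+FN))
Numerator = 4·4 − 4·5 = -4
Denominator = √(8·9·8·9) = √5184 = 72.0000
MCC = -4 / 72.0000 = -0.056

-0.056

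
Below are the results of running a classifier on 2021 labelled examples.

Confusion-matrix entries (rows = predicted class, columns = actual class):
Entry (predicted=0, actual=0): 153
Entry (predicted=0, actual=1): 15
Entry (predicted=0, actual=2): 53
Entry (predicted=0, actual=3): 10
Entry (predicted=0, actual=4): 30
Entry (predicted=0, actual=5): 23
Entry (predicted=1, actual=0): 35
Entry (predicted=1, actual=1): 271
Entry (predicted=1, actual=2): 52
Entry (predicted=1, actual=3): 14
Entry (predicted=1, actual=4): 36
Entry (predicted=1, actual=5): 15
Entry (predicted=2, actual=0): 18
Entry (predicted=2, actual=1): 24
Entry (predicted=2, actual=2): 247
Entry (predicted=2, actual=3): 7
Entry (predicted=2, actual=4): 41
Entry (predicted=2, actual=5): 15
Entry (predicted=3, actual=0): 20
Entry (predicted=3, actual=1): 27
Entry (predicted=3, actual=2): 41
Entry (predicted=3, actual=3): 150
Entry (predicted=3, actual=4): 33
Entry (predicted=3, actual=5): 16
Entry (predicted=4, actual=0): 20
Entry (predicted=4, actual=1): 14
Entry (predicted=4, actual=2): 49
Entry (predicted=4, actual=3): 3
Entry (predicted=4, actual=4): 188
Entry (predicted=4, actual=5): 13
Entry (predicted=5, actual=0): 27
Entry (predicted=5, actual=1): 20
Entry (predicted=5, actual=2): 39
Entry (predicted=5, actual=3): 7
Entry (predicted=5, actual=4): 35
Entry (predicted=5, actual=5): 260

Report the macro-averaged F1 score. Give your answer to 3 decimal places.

Per-class F1 score (2·TP/(2·TP+FP+FN)):
  0: TP=153, FP=15+53+10+30+23=131, FN=35+18+20+20+27=120 → 306/557 = 0.5494
  1: TP=271, FP=35+52+14+36+15=152, FN=15+24+27+14+20=100 → 542/794 = 0.6826
  2: TP=247, FP=18+24+7+41+15=105, FN=53+52+41+49+39=234 → 494/833 = 0.5930
  3: TP=150, FP=20+27+41+33+16=137, FN=10+14+7+3+7=41 → 300/478 = 0.6276
  4: TP=188, FP=20+14+49+3+13=99, FN=30+36+41+33+35=175 → 376/650 = 0.5785
  5: TP=260, FP=27+20+39+7+35=128, FN=23+15+15+16+13=82 → 520/730 = 0.7123
Macro-F1 score = mean = (0.5494 + 0.6826 + 0.5930 + 0.6276 + 0.5785 + 0.7123) / 6 = 0.624

0.624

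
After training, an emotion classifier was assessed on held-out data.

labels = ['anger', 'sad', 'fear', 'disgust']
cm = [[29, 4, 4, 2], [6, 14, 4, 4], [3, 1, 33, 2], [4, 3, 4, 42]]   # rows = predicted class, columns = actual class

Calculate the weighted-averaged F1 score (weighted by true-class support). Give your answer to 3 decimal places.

Per-class F1 score (2·TP/(2·TP+FP+FN)):
  anger: TP=29, FP=4+4+2=10, FN=6+3+4=13 → 58/81 = 0.7160
  sad: TP=14, FP=6+4+4=14, FN=4+1+3=8 → 28/50 = 0.5600
  fear: TP=33, FP=3+1+2=6, FN=4+4+4=12 → 66/84 = 0.7857
  disgust: TP=42, FP=4+3+4=11, FN=2+4+2=8 → 84/103 = 0.8155
Weighted-F1 score = Σ (supportᵢ/N)·F1 scoreᵢ with N=159: (42/159)·0.7160 + (22/159)·0.5600 + (45/159)·0.7857 + (50/159)·0.8155 = 0.745

0.745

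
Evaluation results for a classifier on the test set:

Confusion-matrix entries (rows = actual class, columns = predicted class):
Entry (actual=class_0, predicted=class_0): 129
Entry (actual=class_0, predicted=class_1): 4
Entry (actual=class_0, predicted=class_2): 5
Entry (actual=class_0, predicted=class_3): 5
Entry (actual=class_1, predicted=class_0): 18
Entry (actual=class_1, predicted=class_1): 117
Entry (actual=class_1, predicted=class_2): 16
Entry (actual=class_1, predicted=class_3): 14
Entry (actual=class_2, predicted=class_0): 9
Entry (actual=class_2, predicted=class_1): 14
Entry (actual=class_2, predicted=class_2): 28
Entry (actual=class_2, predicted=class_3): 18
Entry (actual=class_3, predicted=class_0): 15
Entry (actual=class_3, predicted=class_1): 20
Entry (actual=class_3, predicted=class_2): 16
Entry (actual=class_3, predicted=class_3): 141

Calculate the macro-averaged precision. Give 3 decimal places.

Per-class precision (TP/(TP+FP)):
  class_0: TP=129, FP=18+9+15=42 → 129/171 = 0.7544
  class_1: TP=117, FP=4+14+20=38 → 117/155 = 0.7548
  class_2: TP=28, FP=5+16+16=37 → 28/65 = 0.4308
  class_3: TP=141, FP=5+14+18=37 → 141/178 = 0.7921
Macro-precision = mean = (0.7544 + 0.7548 + 0.4308 + 0.7921) / 4 = 0.683

0.683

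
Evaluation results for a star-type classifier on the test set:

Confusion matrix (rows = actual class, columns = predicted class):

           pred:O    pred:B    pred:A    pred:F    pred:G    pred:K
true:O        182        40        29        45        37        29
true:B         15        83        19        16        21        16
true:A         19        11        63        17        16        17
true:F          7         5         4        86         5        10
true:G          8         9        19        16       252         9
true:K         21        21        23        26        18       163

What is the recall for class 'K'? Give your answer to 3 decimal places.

0.599

Take TP from the diagonal, FP from the rest of the 'K' prediction marginal, FN from the rest of the 'K' actual marginal.
recall = TP/(TP+FN).
K: TP=163, FN=21+21+23+26+18=109 → 163/272 = 0.5993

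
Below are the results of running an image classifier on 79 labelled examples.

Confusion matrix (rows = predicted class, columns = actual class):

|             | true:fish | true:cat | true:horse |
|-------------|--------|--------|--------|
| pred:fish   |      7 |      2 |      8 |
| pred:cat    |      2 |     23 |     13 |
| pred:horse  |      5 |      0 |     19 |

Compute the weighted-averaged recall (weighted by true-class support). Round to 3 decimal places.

0.620

Per-class recall (TP/(TP+FN)):
  fish: TP=7, FN=2+5=7 → 7/14 = 0.5000
  cat: TP=23, FN=2+0=2 → 23/25 = 0.9200
  horse: TP=19, FN=8+13=21 → 19/40 = 0.4750
Weighted-recall = Σ (supportᵢ/N)·recallᵢ with N=79: (14/79)·0.5000 + (25/79)·0.9200 + (40/79)·0.4750 = 0.620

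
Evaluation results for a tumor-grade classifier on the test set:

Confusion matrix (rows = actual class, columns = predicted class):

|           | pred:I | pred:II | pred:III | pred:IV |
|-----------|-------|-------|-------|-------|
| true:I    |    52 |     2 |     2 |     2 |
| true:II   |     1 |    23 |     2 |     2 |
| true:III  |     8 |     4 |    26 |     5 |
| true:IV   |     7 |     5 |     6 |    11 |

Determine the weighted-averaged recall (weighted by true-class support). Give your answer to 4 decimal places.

Per-class recall (TP/(TP+FN)):
  I: TP=52, FN=2+2+2=6 → 52/58 = 0.89655
  II: TP=23, FN=1+2+2=5 → 23/28 = 0.82143
  III: TP=26, FN=8+4+5=17 → 26/43 = 0.60465
  IV: TP=11, FN=7+5+6=18 → 11/29 = 0.37931
Weighted-recall = Σ (supportᵢ/N)·recallᵢ with N=158: (58/158)·0.89655 + (28/158)·0.82143 + (43/158)·0.60465 + (29/158)·0.37931 = 0.7089

0.7089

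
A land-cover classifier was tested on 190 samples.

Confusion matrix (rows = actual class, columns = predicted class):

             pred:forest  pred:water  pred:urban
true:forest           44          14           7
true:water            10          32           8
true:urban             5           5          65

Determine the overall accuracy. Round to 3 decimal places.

0.742

Accuracy = trace / total = (44+32+65=141) / 190 = 141/190 = 0.742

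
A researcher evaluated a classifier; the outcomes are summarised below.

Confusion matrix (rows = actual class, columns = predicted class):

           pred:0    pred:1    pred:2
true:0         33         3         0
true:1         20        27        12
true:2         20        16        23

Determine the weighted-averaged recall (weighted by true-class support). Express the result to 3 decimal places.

0.539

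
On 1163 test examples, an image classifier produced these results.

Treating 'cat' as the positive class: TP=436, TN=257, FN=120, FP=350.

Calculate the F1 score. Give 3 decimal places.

Precision = TP/(TP+FP) = 436/786 = 0.5547
Recall = TP/(TP+FN) = 436/556 = 0.7842
F1 = 2·TP/(2·TP+FP+FN) = 872/1342 = 0.650

0.650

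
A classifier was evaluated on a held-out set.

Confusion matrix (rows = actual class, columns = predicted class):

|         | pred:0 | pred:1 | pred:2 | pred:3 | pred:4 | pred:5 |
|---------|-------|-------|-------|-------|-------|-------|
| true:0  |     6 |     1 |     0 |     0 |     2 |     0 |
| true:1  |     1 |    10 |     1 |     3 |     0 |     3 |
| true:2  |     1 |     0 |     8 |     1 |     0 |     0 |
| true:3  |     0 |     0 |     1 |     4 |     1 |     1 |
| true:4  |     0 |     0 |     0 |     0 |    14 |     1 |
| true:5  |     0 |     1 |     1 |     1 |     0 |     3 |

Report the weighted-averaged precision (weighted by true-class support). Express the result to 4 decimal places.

0.7190

Per-class precision (TP/(TP+FP)):
  0: TP=6, FP=1+1+0+0+0=2 → 6/8 = 0.75000
  1: TP=10, FP=1+0+0+0+1=2 → 10/12 = 0.83333
  2: TP=8, FP=0+1+1+0+1=3 → 8/11 = 0.72727
  3: TP=4, FP=0+3+1+0+1=5 → 4/9 = 0.44444
  4: TP=14, FP=2+0+0+1+0=3 → 14/17 = 0.82353
  5: TP=3, FP=0+3+0+1+1=5 → 3/8 = 0.37500
Weighted-precision = Σ (supportᵢ/N)·precisionᵢ with N=65: (9/65)·0.75000 + (18/65)·0.83333 + (10/65)·0.72727 + (7/65)·0.44444 + (15/65)·0.82353 + (6/65)·0.37500 = 0.7190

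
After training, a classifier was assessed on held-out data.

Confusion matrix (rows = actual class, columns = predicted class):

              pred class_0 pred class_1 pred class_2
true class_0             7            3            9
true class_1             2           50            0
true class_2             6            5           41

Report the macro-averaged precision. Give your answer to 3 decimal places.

0.716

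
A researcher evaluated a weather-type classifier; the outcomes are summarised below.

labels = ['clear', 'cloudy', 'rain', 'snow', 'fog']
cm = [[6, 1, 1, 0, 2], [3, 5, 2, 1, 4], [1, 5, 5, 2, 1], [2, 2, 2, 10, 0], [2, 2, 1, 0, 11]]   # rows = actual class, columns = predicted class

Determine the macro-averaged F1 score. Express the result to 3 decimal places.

0.514

Per-class F1 score (2·TP/(2·TP+FP+FN)):
  clear: TP=6, FP=3+1+2+2=8, FN=1+1+0+2=4 → 12/24 = 0.5000
  cloudy: TP=5, FP=1+5+2+2=10, FN=3+2+1+4=10 → 10/30 = 0.3333
  rain: TP=5, FP=1+2+2+1=6, FN=1+5+2+1=9 → 10/25 = 0.4000
  snow: TP=10, FP=0+1+2+0=3, FN=2+2+2+0=6 → 20/29 = 0.6897
  fog: TP=11, FP=2+4+1+0=7, FN=2+2+1+0=5 → 22/34 = 0.6471
Macro-F1 score = mean = (0.5000 + 0.3333 + 0.4000 + 0.6897 + 0.6471) / 5 = 0.514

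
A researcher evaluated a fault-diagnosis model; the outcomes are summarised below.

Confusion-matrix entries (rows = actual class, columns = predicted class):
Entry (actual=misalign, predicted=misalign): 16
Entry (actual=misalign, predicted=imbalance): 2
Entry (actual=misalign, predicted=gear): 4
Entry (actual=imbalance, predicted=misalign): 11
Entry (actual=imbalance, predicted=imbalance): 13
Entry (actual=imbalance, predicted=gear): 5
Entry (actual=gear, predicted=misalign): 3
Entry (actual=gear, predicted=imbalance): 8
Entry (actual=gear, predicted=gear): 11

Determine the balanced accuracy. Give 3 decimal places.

0.559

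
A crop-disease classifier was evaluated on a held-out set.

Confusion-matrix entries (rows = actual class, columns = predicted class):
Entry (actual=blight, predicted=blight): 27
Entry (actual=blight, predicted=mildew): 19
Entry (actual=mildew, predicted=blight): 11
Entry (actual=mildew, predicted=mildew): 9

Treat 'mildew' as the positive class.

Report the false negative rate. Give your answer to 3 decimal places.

0.550

FNR = FN/(FN+TP) = 11/(11+9) = 0.550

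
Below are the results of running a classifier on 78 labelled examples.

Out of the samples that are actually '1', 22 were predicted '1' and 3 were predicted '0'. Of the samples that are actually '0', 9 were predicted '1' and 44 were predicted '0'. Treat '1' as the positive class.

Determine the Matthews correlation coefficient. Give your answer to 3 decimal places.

MCC = (TP·TN − FP·FN) / √((TP+FP)(TP+FN)(TN+FP)(TN+FN))
Numerator = 22·44 − 9·3 = 941
Denominator = √(31·25·53·47) = √1930525 = 1389.4333
MCC = 941 / 1389.4333 = 0.677

0.677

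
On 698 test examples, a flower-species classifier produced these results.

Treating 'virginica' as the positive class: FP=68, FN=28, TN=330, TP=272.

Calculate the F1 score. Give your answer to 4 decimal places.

0.8500

Precision = TP/(TP+FP) = 272/340 = 0.8000
Recall = TP/(TP+FN) = 272/300 = 0.9067
F1 = 2·TP/(2·TP+FP+FN) = 544/640 = 0.8500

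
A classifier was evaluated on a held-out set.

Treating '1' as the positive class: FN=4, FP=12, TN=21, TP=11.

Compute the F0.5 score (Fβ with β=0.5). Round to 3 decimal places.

Fβ = (1+β²)·TP / ((1+β²)·TP + β²·FN + FP), with β²=1/4
= 1.25·11 / (1.25·11 + 0.25·4 + 12) = 0.514

0.514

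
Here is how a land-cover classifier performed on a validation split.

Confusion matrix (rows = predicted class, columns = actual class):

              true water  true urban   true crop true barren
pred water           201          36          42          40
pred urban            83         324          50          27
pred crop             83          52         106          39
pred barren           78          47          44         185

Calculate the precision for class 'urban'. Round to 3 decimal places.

precision = TP/(TP+FP).
urban: TP=324, FP=83+50+27=160 → 324/484 = 0.6694

0.669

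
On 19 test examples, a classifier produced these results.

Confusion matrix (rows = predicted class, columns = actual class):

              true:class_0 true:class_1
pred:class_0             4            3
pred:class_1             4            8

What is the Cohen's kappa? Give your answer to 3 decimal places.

0.231

Observed agreement pₒ = trace/N = 12/19 = 0.6316
Expected agreement pₑ = Σ (rowᵢ·colᵢ)/N² = (8·7 + 11·12)/19² = 0.5208
κ = (pₒ − pₑ)/(1 − pₑ) = (0.6316 − 0.5208)/(1 − 0.5208) = 0.231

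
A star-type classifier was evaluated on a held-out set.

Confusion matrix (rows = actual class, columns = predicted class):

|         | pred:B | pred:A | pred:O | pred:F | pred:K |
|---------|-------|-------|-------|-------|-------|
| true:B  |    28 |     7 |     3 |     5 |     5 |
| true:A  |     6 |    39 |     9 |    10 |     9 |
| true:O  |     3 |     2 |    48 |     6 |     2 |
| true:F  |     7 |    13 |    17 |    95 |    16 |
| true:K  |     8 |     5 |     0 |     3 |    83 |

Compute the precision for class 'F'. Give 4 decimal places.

0.7983

Treat 'F' as positive and all other classes as negative.
precision = TP/(TP+FP).
F: TP=95, FP=5+10+6+3=24 → 95/119 = 0.79832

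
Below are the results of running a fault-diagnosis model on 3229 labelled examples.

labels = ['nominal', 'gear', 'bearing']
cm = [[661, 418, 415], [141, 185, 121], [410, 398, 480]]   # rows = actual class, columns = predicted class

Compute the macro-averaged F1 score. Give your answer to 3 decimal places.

0.387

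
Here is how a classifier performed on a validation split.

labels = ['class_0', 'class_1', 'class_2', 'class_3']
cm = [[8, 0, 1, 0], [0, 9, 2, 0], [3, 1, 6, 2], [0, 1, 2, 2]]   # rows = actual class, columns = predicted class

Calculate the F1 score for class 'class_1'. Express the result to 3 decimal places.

0.818

F1 score = 2·TP/(2·TP+FP+FN).
class_1: TP=9, FP=0+1+1=2, FN=0+2+0=2 → 18/22 = 0.8182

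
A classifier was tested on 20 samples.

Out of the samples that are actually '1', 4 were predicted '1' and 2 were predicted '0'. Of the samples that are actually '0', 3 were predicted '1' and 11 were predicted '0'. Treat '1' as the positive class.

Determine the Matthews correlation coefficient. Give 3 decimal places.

MCC = (TP·TN − FP·FN) / √((TP+FP)(TP+FN)(TN+FP)(TN+FN))
Numerator = 4·11 − 3·2 = 38
Denominator = √(7·6·14·13) = √7644 = 87.4300
MCC = 38 / 87.4300 = 0.435

0.435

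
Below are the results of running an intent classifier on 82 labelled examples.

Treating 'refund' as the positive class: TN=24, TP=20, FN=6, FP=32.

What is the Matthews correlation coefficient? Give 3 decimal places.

0.191

MCC = (TP·TN − FP·FN) / √((TP+FP)(TP+FN)(TN+FP)(TN+FN))
Numerator = 20·24 − 32·6 = 288
Denominator = √(52·26·56·30) = √2271360 = 1507.1032
MCC = 288 / 1507.1032 = 0.191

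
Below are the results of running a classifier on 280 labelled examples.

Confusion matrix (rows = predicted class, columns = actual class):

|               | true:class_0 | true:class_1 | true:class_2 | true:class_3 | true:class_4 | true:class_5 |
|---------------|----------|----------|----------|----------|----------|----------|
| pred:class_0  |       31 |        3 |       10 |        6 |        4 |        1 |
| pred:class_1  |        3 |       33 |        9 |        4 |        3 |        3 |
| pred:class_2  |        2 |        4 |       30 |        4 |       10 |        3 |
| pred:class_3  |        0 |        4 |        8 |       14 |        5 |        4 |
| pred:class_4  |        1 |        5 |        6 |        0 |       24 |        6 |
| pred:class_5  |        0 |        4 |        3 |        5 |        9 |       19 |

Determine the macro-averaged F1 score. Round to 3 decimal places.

0.533

Per-class F1 score (2·TP/(2·TP+FP+FN)):
  class_0: TP=31, FP=3+10+6+4+1=24, FN=3+2+0+1+0=6 → 62/92 = 0.6739
  class_1: TP=33, FP=3+9+4+3+3=22, FN=3+4+4+5+4=20 → 66/108 = 0.6111
  class_2: TP=30, FP=2+4+4+10+3=23, FN=10+9+8+6+3=36 → 60/119 = 0.5042
  class_3: TP=14, FP=0+4+8+5+4=21, FN=6+4+4+0+5=19 → 28/68 = 0.4118
  class_4: TP=24, FP=1+5+6+0+6=18, FN=4+3+10+5+9=31 → 48/97 = 0.4948
  class_5: TP=19, FP=0+4+3+5+9=21, FN=1+3+3+4+6=17 → 38/76 = 0.5000
Macro-F1 score = mean = (0.6739 + 0.6111 + 0.5042 + 0.4118 + 0.4948 + 0.5000) / 6 = 0.533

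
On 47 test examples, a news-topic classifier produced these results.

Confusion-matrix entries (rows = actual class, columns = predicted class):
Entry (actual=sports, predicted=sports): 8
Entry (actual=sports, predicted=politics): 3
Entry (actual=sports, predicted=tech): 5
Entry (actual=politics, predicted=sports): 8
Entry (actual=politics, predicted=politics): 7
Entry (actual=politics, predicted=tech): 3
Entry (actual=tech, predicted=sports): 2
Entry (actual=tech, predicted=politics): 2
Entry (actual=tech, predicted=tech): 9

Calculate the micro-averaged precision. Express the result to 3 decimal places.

0.511

Micro-averaging pools counts across classes: ΣTP=24, ΣFP=23, ΣFN=23.
Micro-precision = TP/(TP+FP) on pooled counts = 0.511 (equals overall accuracy in single-label multiclass).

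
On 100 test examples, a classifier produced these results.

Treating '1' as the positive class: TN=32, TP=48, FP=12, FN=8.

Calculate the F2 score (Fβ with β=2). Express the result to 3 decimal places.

Fβ = (1+β²)·TP / ((1+β²)·TP + β²·FN + FP), with β²=4
= 5·48 / (5·48 + 4·8 + 12) = 0.845

0.845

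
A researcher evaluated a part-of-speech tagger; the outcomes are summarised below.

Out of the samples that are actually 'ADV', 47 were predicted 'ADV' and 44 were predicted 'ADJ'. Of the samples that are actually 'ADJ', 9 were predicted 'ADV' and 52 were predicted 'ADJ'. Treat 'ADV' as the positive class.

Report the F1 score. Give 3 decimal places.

Precision = TP/(TP+FP) = 47/56 = 0.8393
Recall = TP/(TP+FN) = 47/91 = 0.5165
F1 = 2·TP/(2·TP+FP+FN) = 94/147 = 0.639

0.639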